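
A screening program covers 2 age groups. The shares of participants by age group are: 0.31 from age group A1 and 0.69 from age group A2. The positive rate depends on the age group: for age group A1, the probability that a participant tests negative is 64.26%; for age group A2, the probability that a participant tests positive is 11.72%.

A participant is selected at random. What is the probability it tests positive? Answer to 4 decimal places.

P(T|A1) = 1 − 0.6426 = 0.3574.
P(T) = P(T|A1)·P(A1) + P(T|A2)·P(A2)
      = 0.3574·0.31 + 0.1172·0.69
      = 0.110794 + 0.080868 = 0.191662

P(T) ≈ 0.1917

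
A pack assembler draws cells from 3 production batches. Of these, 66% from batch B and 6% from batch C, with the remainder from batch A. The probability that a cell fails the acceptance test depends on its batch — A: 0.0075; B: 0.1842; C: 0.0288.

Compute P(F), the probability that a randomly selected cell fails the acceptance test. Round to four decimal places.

0.1254

P(A) = 1 − (0.66 + 0.06) = 0.28.
P(F) = P(F|A)·P(A) + P(F|B)·P(B) + P(F|C)·P(C)
      = 0.0075·0.28 + 0.1842·0.66 + 0.0288·0.06
      = 0.0021 + 0.121572 + 0.001728 = 0.1254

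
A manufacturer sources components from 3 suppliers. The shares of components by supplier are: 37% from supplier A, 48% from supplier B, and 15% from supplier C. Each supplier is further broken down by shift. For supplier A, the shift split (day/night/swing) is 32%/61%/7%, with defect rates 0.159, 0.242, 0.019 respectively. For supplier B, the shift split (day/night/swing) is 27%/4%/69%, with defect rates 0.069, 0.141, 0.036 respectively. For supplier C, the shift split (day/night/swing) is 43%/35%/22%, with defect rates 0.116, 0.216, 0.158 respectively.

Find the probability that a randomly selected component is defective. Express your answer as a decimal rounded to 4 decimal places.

P(D|A) = 0.32·0.159 + 0.61·0.242 + 0.07·0.019 = 0.05088 + 0.14762 + 0.00133 = 0.19983
P(D|B) = 0.27·0.069 + 0.04·0.141 + 0.69·0.036 = 0.01863 + 0.00564 + 0.02484 = 0.04911
P(D|C) = 0.43·0.116 + 0.35·0.216 + 0.22·0.158 = 0.04988 + 0.0756 + 0.03476 = 0.16024
Then overall,
P(D) = 0.37·0.19983 + 0.48·0.04911 + 0.15·0.16024
      = 0.0739371 + 0.0235728 + 0.024036 = 0.1215459

P(D) ≈ 0.1215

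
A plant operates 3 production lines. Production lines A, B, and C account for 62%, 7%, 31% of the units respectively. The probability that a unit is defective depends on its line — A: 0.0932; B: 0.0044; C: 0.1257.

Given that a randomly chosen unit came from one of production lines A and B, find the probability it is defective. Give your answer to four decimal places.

Let S = {A, B}.
P(S) = 0.62 + 0.07 = 0.69.
P(D ∩ S) = 0.0932·0.62 + 0.0044·0.07 = 0.057784 + 0.000308 = 0.058092.
P(D | S) = 0.058092 / 0.69 = 0.084191…

0.0842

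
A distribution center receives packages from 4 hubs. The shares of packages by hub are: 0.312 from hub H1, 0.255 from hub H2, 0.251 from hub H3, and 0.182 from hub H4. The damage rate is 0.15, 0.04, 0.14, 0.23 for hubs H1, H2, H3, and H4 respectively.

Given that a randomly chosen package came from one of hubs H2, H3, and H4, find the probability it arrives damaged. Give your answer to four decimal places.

P(D|S) ≈ 0.1267

Let S = {H2, H3, H4}.
P(S) = 0.255 + 0.251 + 0.182 = 0.688.
P(D ∩ S) = 0.04·0.255 + 0.14·0.251 + 0.23·0.182 = 0.0102 + 0.03514 + 0.04186 = 0.0872.
P(D | S) = 0.0872 / 0.688 = 0.126744…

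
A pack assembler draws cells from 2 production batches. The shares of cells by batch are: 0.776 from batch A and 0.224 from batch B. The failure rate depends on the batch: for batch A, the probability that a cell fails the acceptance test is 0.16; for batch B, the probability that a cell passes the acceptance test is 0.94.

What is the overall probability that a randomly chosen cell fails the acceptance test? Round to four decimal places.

P(F) ≈ 0.1376

P(F|B) = 1 − 0.94 = 0.06.
P(F) = P(F|A)·P(A) + P(F|B)·P(B)
      = 0.16·0.776 + 0.06·0.224
      = 0.12416 + 0.01344 = 0.1376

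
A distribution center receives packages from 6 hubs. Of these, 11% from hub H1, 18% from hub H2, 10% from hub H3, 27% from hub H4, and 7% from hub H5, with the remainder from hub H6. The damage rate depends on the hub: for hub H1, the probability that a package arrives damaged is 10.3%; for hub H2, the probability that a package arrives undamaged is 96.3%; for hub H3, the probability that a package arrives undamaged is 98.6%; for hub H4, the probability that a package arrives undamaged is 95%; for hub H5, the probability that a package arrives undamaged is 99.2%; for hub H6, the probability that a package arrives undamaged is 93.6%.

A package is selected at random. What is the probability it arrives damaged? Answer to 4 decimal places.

P(H6) = 1 − (0.11 + 0.18 + 0.1 + 0.27 + 0.07) = 0.27.
P(D|H2) = 1 − 0.963 = 0.037.
P(D|H3) = 1 − 0.986 = 0.014.
P(D|H4) = 1 − 0.95 = 0.05.
P(D|H5) = 1 − 0.992 = 0.008.
P(D|H6) = 1 − 0.936 = 0.064.
Using total probability over the partition,
P(D) = P(D|H1)·P(H1) + P(D|H2)·P(H2) + P(D|H3)·P(H3) + P(D|H4)·P(H4) + P(D|H5)·P(H5) + P(D|H6)·P(H6)
      = 0.103·0.11 + 0.037·0.18 + 0.014·0.1 + 0.05·0.27 + 0.008·0.07 + 0.064·0.27
      = 0.01133 + 0.00666 + 0.0014 + 0.0135 + 0.00056 + 0.01728 = 0.05073

P(D) ≈ 0.0507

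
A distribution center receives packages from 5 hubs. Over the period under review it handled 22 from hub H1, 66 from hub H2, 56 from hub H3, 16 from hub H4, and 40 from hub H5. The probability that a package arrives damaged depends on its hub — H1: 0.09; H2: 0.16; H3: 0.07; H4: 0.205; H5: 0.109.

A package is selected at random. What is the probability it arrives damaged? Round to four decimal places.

Total: 22 + 66 + 56 + 16 + 40 = 200.
P(H1) = 22/200 = 0.11. P(H2) = 66/200 = 0.33. P(H3) = 56/200 = 0.28. P(H4) = 16/200 = 0.08. P(H5) = 40/200 = 0.2.
P(D) = P(D|H1)·P(H1) + P(D|H2)·P(H2) + P(D|H3)·P(H3) + P(D|H4)·P(H4) + P(D|H5)·P(H5)
      = 0.09·0.11 + 0.16·0.33 + 0.07·0.28 + 0.205·0.08 + 0.109·0.2
      = 0.0099 + 0.0528 + 0.0196 + 0.0164 + 0.0218 = 0.1205

0.1205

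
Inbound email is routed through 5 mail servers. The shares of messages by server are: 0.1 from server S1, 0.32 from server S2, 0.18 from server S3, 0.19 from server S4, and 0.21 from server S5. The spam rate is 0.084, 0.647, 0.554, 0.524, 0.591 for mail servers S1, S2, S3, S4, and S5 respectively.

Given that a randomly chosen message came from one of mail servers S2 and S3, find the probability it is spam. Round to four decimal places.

0.6135

Let J = {S2, S3}.
P(J) = 0.32 + 0.18 = 0.5.
P(S ∩ J) = 0.647·0.32 + 0.554·0.18 = 0.20704 + 0.09972 = 0.30676.
P(S | J) = 0.30676 / 0.5 = 0.613520…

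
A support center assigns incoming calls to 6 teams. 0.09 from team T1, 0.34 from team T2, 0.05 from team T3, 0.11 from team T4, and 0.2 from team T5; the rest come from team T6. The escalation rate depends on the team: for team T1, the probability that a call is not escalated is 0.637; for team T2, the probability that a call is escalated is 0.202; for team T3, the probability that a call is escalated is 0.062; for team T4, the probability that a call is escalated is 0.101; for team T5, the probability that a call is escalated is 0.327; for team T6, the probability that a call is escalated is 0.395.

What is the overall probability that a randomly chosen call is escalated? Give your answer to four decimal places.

0.2639

P(T6) = 1 − (0.09 + 0.34 + 0.05 + 0.11 + 0.2) = 0.21.
P(E|T1) = 1 − 0.637 = 0.363.
By the law of total probability,
P(E) = P(E|T1)·P(T1) + P(E|T2)·P(T2) + P(E|T3)·P(T3) + P(E|T4)·P(T4) + P(E|T5)·P(T5) + P(E|T6)·P(T6)
      = 0.363·0.09 + 0.202·0.34 + 0.062·0.05 + 0.101·0.11 + 0.327·0.2 + 0.395·0.21
      = 0.03267 + 0.06868 + 0.0031 + 0.01111 + 0.0654 + 0.08295 = 0.26391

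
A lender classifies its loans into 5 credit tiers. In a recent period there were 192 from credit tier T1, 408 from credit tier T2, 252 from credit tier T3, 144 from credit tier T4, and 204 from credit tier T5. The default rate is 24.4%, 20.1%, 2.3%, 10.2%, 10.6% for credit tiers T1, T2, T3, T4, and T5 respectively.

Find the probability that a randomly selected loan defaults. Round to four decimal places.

Total: 192 + 408 + 252 + 144 + 204 = 1200.
P(T1) = 192/1200 = 0.16. P(T2) = 408/1200 = 0.34. P(T3) = 252/1200 = 0.21. P(T4) = 144/1200 = 0.12. P(T5) = 204/1200 = 0.17.
P(D) = P(D|T1)·P(T1) + P(D|T2)·P(T2) + P(D|T3)·P(T3) + P(D|T4)·P(T4) + P(D|T5)·P(T5)
      = 0.244·0.16 + 0.201·0.34 + 0.023·0.21 + 0.102·0.12 + 0.106·0.17
      = 0.03904 + 0.06834 + 0.00483 + 0.01224 + 0.01802 = 0.14247

P(D) ≈ 0.1425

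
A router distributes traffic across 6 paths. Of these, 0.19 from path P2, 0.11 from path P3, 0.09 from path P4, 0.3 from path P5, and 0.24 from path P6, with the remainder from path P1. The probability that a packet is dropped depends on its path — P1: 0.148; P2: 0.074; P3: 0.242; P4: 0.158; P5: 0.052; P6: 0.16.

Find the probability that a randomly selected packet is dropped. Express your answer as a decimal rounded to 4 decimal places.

P(P1) = 1 − (0.19 + 0.11 + 0.09 + 0.3 + 0.24) = 0.07.
Summing over the partition,
P(L) = P(L|P1)·P(P1) + P(L|P2)·P(P2) + P(L|P3)·P(P3) + P(L|P4)·P(P4) + P(L|P5)·P(P5) + P(L|P6)·P(P6)
      = 0.148·0.07 + 0.074·0.19 + 0.242·0.11 + 0.158·0.09 + 0.052·0.3 + 0.16·0.24
      = 0.01036 + 0.01406 + 0.02662 + 0.01422 + 0.0156 + 0.0384 = 0.11926

P(L) ≈ 0.1193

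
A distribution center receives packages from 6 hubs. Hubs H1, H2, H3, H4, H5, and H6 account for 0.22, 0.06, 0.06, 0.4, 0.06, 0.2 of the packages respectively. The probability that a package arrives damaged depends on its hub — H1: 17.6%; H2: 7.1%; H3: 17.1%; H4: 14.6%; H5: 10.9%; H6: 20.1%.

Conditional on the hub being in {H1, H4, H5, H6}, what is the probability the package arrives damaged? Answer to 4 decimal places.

P(D|S) ≈ 0.1635

Let S = {H1, H4, H5, H6}.
P(S) = 0.22 + 0.4 + 0.06 + 0.2 = 0.88.
P(D ∩ S) = 0.176·0.22 + 0.146·0.4 + 0.109·0.06 + 0.201·0.2 = 0.03872 + 0.0584 + 0.00654 + 0.0402 = 0.14386.
P(D | S) = 0.14386 / 0.88 = 0.163477…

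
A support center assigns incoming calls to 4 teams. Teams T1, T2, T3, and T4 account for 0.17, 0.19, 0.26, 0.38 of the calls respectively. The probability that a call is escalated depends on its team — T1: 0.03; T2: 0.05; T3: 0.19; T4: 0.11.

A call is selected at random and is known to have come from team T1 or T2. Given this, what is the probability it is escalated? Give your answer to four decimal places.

Let S = {T1, T2}.
P(S) = 0.17 + 0.19 = 0.36.
P(E ∩ S) = 0.03·0.17 + 0.05·0.19 = 0.0051 + 0.0095 = 0.0146.
P(E | S) = 0.0146 / 0.36 = 0.040556…

0.0406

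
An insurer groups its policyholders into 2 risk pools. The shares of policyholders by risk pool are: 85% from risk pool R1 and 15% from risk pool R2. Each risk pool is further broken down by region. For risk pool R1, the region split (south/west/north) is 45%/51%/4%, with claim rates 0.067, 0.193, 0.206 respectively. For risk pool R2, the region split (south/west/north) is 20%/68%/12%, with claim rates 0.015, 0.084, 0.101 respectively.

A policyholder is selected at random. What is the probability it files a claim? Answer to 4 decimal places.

P(C|R1) = 0.45·0.067 + 0.51·0.193 + 0.04·0.206 = 0.03015 + 0.09843 + 0.00824 = 0.13682
P(C|R2) = 0.2·0.015 + 0.68·0.084 + 0.12·0.101 = 0.003 + 0.05712 + 0.01212 = 0.07224
By total probability over the outer partition,
P(C) = 0.85·0.13682 + 0.15·0.07224
      = 0.116297 + 0.010836 = 0.127133

0.1271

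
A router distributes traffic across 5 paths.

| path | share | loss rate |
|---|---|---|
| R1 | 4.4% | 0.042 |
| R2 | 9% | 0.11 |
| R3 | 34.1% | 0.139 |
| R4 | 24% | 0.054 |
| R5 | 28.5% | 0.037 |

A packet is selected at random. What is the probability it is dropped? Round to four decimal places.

P(L) ≈ 0.0827

Summing over the partition,
P(L) = P(L|R1)·P(R1) + P(L|R2)·P(R2) + P(L|R3)·P(R3) + P(L|R4)·P(R4) + P(L|R5)·P(R5)
      = 0.042·0.044 + 0.11·0.09 + 0.139·0.341 + 0.054·0.24 + 0.037·0.285
      = 0.001848 + 0.0099 + 0.047399 + 0.01296 + 0.010545 = 0.082652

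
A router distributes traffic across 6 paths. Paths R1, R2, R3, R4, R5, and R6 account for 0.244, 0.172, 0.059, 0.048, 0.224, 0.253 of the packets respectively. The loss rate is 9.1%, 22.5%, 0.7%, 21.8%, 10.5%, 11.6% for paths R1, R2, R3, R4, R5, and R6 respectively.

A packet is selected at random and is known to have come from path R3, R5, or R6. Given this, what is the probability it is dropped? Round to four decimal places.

Let S = {R3, R5, R6}.
P(S) = 0.059 + 0.224 + 0.253 = 0.536.
P(L ∩ S) = 0.007·0.059 + 0.105·0.224 + 0.116·0.253 = 0.000413 + 0.02352 + 0.029348 = 0.053281.
P(L | S) = 0.053281 / 0.536 = 0.099405…

P(L|S) ≈ 0.0994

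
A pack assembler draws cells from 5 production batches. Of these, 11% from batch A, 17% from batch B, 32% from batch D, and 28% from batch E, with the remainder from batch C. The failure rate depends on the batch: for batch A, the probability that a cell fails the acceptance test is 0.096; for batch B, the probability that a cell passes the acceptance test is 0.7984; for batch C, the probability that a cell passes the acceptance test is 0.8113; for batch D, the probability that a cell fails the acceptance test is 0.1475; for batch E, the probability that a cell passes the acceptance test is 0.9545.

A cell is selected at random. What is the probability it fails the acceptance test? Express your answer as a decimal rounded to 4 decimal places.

P(C) = 1 − (0.11 + 0.17 + 0.32 + 0.28) = 0.12.
P(F|B) = 1 − 0.7984 = 0.2016.
P(F|C) = 1 − 0.8113 = 0.1887.
P(F|E) = 1 − 0.9545 = 0.0455.
P(F) = P(F|A)·P(A) + P(F|B)·P(B) + P(F|C)·P(C) + P(F|D)·P(D) + P(F|E)·P(E)
      = 0.096·0.11 + 0.2016·0.17 + 0.1887·0.12 + 0.1475·0.32 + 0.0455·0.28
      = 0.01056 + 0.034272 + 0.022644 + 0.0472 + 0.01274 = 0.127416

P(F) ≈ 0.1274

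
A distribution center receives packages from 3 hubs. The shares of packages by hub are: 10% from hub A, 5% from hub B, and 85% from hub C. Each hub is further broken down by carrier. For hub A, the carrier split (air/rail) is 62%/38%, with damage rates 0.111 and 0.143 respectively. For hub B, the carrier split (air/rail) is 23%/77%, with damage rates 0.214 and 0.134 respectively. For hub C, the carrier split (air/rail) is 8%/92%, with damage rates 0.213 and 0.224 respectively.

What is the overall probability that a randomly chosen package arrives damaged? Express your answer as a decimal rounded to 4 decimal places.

P(D) ≈ 0.2096

P(D|A) = 0.62·0.111 + 0.38·0.143 = 0.06882 + 0.05434 = 0.12316
P(D|B) = 0.23·0.214 + 0.77·0.134 = 0.04922 + 0.10318 = 0.1524
P(D|C) = 0.08·0.213 + 0.92·0.224 = 0.01704 + 0.20608 = 0.22312
By total probability over the outer partition,
P(D) = 0.1·0.12316 + 0.05·0.1524 + 0.85·0.22312
      = 0.012316 + 0.00762 + 0.189652 = 0.209588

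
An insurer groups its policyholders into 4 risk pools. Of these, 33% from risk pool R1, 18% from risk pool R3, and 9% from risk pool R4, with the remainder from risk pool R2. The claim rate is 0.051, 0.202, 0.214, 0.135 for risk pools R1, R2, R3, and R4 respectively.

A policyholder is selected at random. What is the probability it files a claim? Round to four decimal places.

P(C) ≈ 0.1483

P(R2) = 1 − (0.33 + 0.18 + 0.09) = 0.4.
P(C) = P(C|R1)·P(R1) + P(C|R2)·P(R2) + P(C|R3)·P(R3) + P(C|R4)·P(R4)
      = 0.051·0.33 + 0.202·0.4 + 0.214·0.18 + 0.135·0.09
      = 0.01683 + 0.0808 + 0.03852 + 0.01215 = 0.1483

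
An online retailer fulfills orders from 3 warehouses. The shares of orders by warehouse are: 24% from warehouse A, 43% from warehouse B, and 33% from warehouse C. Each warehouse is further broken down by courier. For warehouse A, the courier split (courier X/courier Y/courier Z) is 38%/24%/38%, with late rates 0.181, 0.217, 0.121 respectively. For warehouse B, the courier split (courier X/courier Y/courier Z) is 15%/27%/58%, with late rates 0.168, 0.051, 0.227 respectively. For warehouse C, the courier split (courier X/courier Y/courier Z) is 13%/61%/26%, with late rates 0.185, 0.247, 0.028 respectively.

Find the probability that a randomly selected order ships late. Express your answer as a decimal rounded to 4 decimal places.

P(L) ≈ 0.1735

P(L|A) = 0.38·0.181 + 0.24·0.217 + 0.38·0.121 = 0.06878 + 0.05208 + 0.04598 = 0.16684
P(L|B) = 0.15·0.168 + 0.27·0.051 + 0.58·0.227 = 0.0252 + 0.01377 + 0.13166 = 0.17063
P(L|C) = 0.13·0.185 + 0.61·0.247 + 0.26·0.028 = 0.02405 + 0.15067 + 0.00728 = 0.182
Then overall,
P(L) = 0.24·0.16684 + 0.43·0.17063 + 0.33·0.182
      = 0.0400416 + 0.0733709 + 0.06006 = 0.1734725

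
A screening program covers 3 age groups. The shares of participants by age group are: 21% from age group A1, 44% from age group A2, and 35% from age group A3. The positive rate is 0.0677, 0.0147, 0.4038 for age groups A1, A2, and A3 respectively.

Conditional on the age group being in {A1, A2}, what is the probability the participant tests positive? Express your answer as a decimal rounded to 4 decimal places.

0.0318

Let S = {A1, A2}.
P(S) = 0.21 + 0.44 = 0.65.
P(T ∩ S) = 0.0677·0.21 + 0.0147·0.44 = 0.014217 + 0.006468 = 0.020685.
P(T | S) = 0.020685 / 0.65 = 0.031823…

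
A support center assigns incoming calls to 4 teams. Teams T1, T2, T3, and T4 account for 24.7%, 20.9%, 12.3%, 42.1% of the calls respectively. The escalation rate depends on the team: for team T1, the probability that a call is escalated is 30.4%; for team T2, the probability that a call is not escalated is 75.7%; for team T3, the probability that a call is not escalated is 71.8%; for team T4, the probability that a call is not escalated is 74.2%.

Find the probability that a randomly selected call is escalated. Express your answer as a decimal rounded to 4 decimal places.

P(E|T2) = 1 − 0.757 = 0.243.
P(E|T3) = 1 − 0.718 = 0.282.
P(E|T4) = 1 − 0.742 = 0.258.
P(E) = P(E|T1)·P(T1) + P(E|T2)·P(T2) + P(E|T3)·P(T3) + P(E|T4)·P(T4)
      = 0.304·0.247 + 0.243·0.209 + 0.282·0.123 + 0.258·0.421
      = 0.075088 + 0.050787 + 0.034686 + 0.108618 = 0.269179

P(E) ≈ 0.2692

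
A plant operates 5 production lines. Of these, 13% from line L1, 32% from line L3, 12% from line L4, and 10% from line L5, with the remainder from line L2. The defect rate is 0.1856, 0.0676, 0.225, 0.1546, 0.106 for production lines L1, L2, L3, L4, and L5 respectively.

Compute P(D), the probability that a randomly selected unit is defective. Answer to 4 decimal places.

P(D) ≈ 0.1476

P(L2) = 1 − (0.13 + 0.32 + 0.12 + 0.1) = 0.33.
By the law of total probability,
P(D) = P(D|L1)·P(L1) + P(D|L2)·P(L2) + P(D|L3)·P(L3) + P(D|L4)·P(L4) + P(D|L5)·P(L5)
      = 0.1856·0.13 + 0.0676·0.33 + 0.225·0.32 + 0.1546·0.12 + 0.106·0.1
      = 0.024128 + 0.022308 + 0.072 + 0.018552 + 0.0106 = 0.147588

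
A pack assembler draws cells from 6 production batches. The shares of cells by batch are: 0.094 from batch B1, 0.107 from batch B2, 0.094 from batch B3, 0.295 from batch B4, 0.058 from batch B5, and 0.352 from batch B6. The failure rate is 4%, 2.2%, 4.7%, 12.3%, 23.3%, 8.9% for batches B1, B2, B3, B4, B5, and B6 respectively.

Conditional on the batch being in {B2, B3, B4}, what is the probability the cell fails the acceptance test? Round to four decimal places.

0.0868

Let S = {B2, B3, B4}.
P(S) = 0.107 + 0.094 + 0.295 = 0.496.
P(F ∩ S) = 0.022·0.107 + 0.047·0.094 + 0.123·0.295 = 0.002354 + 0.004418 + 0.036285 = 0.043057.
P(F | S) = 0.043057 / 0.496 = 0.086808…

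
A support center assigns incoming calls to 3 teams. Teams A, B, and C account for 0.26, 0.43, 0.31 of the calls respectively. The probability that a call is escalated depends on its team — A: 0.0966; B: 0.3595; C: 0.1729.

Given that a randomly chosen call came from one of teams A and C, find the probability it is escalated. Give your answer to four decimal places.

P(E|S) ≈ 0.1381

Let S = {A, C}.
P(S) = 0.26 + 0.31 = 0.57.
P(E ∩ S) = 0.0966·0.26 + 0.1729·0.31 = 0.025116 + 0.053599 = 0.078715.
P(E | S) = 0.078715 / 0.57 = 0.138096…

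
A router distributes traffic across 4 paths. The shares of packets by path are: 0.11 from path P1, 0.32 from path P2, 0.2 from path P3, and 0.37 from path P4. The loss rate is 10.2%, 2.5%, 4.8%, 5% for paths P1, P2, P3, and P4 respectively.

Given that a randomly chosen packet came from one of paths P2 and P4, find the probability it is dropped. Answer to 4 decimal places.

Let S = {P2, P4}.
P(S) = 0.32 + 0.37 = 0.69.
P(L ∩ S) = 0.025·0.32 + 0.05·0.37 = 0.008 + 0.0185 = 0.0265.
P(L | S) = 0.0265 / 0.69 = 0.038406…

0.0384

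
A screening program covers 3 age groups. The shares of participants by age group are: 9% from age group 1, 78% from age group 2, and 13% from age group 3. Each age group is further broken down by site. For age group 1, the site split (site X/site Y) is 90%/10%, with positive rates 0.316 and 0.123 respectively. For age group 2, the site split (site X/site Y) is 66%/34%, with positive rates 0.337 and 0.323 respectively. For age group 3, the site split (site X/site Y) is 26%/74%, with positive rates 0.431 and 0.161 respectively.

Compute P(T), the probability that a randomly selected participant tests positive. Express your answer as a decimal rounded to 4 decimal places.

0.3159

P(T|1) = 0.9·0.316 + 0.1·0.123 = 0.2844 + 0.0123 = 0.2967
P(T|2) = 0.66·0.337 + 0.34·0.323 = 0.22242 + 0.10982 = 0.33224
P(T|3) = 0.26·0.431 + 0.74·0.161 = 0.11206 + 0.11914 = 0.2312
Then overall,
P(T) = 0.09·0.2967 + 0.78·0.33224 + 0.13·0.2312
      = 0.026703 + 0.2591472 + 0.030056 = 0.3159062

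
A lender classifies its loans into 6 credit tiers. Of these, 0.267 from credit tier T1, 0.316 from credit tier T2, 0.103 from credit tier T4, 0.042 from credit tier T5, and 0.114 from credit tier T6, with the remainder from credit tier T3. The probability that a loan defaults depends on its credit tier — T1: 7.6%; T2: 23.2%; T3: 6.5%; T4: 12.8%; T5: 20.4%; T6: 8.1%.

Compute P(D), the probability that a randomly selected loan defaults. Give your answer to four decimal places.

P(T3) = 1 − (0.267 + 0.316 + 0.103 + 0.042 + 0.114) = 0.158.
Summing over the partition,
P(D) = P(D|T1)·P(T1) + P(D|T2)·P(T2) + P(D|T3)·P(T3) + P(D|T4)·P(T4) + P(D|T5)·P(T5) + P(D|T6)·P(T6)
      = 0.076·0.267 + 0.232·0.316 + 0.065·0.158 + 0.128·0.103 + 0.204·0.042 + 0.081·0.114
      = 0.020292 + 0.073312 + 0.01027 + 0.013184 + 0.008568 + 0.009234 = 0.13486

P(D) ≈ 0.1349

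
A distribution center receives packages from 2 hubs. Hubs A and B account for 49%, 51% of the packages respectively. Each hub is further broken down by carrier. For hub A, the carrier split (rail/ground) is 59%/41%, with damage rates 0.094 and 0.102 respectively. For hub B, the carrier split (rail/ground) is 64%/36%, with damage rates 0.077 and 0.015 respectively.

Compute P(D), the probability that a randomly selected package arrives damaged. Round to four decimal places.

P(D|A) = 0.59·0.094 + 0.41·0.102 = 0.05546 + 0.04182 = 0.09728
P(D|B) = 0.64·0.077 + 0.36·0.015 = 0.04928 + 0.0054 = 0.05468
Then overall,
P(D) = 0.49·0.09728 + 0.51·0.05468
      = 0.0476672 + 0.0278868 = 0.075554

P(D) ≈ 0.0756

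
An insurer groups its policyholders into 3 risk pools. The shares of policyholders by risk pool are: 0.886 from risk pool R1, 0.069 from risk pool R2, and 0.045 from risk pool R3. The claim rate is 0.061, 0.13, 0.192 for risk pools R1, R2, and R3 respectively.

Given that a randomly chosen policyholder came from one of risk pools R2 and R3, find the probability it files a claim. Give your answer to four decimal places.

P(C|S) ≈ 0.1545

Let S = {R2, R3}.
P(S) = 0.069 + 0.045 = 0.114.
P(C ∩ S) = 0.13·0.069 + 0.192·0.045 = 0.00897 + 0.00864 = 0.01761.
P(C | S) = 0.01761 / 0.114 = 0.154474…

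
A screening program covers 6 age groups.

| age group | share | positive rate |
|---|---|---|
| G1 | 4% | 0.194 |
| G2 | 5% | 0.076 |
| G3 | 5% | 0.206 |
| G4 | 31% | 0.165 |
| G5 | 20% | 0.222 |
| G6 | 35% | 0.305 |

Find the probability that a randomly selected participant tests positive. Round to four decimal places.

P(T) = P(T|G1)·P(G1) + P(T|G2)·P(G2) + P(T|G3)·P(G3) + P(T|G4)·P(G4) + P(T|G5)·P(G5) + P(T|G6)·P(G6)
      = 0.194·0.04 + 0.076·0.05 + 0.206·0.05 + 0.165·0.31 + 0.222·0.2 + 0.305·0.35
      = 0.00776 + 0.0038 + 0.0103 + 0.05115 + 0.0444 + 0.10675 = 0.22416

P(T) ≈ 0.2242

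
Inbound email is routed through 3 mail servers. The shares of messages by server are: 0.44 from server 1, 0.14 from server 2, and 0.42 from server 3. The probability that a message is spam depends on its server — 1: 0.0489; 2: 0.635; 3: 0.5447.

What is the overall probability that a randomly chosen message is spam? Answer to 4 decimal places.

P(S) ≈ 0.3392

Using total probability over the partition,
P(S) = P(S|1)·P(1) + P(S|2)·P(2) + P(S|3)·P(3)
      = 0.0489·0.44 + 0.635·0.14 + 0.5447·0.42
      = 0.021516 + 0.0889 + 0.228774 = 0.33919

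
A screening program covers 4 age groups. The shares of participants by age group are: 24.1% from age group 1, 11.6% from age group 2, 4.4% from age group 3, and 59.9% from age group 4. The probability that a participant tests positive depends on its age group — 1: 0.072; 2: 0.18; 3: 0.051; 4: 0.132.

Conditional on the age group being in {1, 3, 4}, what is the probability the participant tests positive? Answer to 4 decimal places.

Let S = {1, 3, 4}.
P(S) = 0.241 + 0.044 + 0.599 = 0.884.
P(T ∩ S) = 0.072·0.241 + 0.051·0.044 + 0.132·0.599 = 0.017352 + 0.002244 + 0.079068 = 0.098664.
P(T | S) = 0.098664 / 0.884 = 0.111611…

0.1116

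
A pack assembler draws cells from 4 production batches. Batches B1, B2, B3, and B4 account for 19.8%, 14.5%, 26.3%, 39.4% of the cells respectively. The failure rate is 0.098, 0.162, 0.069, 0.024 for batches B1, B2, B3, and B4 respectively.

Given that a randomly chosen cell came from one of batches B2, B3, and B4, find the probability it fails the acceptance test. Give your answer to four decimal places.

Let S = {B2, B3, B4}.
P(S) = 0.145 + 0.263 + 0.394 = 0.802.
P(F ∩ S) = 0.162·0.145 + 0.069·0.263 + 0.024·0.394 = 0.02349 + 0.018147 + 0.009456 = 0.051093.
P(F | S) = 0.051093 / 0.802 = 0.063707…

P(F|S) ≈ 0.0637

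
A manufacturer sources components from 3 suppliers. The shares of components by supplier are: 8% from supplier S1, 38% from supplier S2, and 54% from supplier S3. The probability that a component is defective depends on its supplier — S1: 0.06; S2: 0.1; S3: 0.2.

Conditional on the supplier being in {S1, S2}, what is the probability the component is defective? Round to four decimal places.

Let S = {S1, S2}.
P(S) = 0.08 + 0.38 = 0.46.
P(D ∩ S) = 0.06·0.08 + 0.1·0.38 = 0.0048 + 0.038 = 0.0428.
P(D | S) = 0.0428 / 0.46 = 0.093043…

P(D|S) ≈ 0.0930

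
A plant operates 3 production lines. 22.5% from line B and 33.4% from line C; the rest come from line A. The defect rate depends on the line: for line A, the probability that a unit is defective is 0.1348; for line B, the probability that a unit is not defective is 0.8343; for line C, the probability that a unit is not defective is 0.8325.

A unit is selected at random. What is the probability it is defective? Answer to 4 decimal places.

P(D) ≈ 0.1527

P(A) = 1 − (0.225 + 0.334) = 0.441.
P(D|B) = 1 − 0.8343 = 0.1657.
P(D|C) = 1 − 0.8325 = 0.1675.
P(D) = P(D|A)·P(A) + P(D|B)·P(B) + P(D|C)·P(C)
      = 0.1348·0.441 + 0.1657·0.225 + 0.1675·0.334
      = 0.0594468 + 0.0372825 + 0.055945 = 0.1526743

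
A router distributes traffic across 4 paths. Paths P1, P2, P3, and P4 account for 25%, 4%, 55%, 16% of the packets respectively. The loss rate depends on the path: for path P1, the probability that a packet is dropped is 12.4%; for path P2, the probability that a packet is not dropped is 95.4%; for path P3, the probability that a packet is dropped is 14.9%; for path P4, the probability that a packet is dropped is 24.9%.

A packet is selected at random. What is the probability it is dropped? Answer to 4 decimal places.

P(L) ≈ 0.1546

P(L|P2) = 1 − 0.954 = 0.046.
Summing over the partition,
P(L) = P(L|P1)·P(P1) + P(L|P2)·P(P2) + P(L|P3)·P(P3) + P(L|P4)·P(P4)
      = 0.124·0.25 + 0.046·0.04 + 0.149·0.55 + 0.249·0.16
      = 0.031 + 0.00184 + 0.08195 + 0.03984 = 0.15463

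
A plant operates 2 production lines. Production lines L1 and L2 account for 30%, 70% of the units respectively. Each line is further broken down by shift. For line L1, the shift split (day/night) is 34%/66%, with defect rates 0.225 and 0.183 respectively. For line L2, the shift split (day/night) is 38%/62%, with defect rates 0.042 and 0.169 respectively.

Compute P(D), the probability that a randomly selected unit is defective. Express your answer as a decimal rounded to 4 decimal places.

P(D) ≈ 0.1437

P(D|L1) = 0.34·0.225 + 0.66·0.183 = 0.0765 + 0.12078 = 0.19728
P(D|L2) = 0.38·0.042 + 0.62·0.169 = 0.01596 + 0.10478 = 0.12074
By total probability over the outer partition,
P(D) = 0.3·0.19728 + 0.7·0.12074
      = 0.059184 + 0.084518 = 0.143702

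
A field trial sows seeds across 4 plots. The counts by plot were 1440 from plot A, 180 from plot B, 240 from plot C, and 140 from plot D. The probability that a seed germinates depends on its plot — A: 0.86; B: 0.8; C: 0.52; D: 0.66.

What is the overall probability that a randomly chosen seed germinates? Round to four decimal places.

Total: 1440 + 180 + 240 + 140 = 2000.
P(A) = 1440/2000 = 0.72. P(B) = 180/2000 = 0.09. P(C) = 240/2000 = 0.12. P(D) = 140/2000 = 0.07.
P(G) = P(G|A)·P(A) + P(G|B)·P(B) + P(G|C)·P(C) + P(G|D)·P(D)
      = 0.86·0.72 + 0.8·0.09 + 0.52·0.12 + 0.66·0.07
      = 0.6192 + 0.072 + 0.0624 + 0.0462 = 0.7998

0.7998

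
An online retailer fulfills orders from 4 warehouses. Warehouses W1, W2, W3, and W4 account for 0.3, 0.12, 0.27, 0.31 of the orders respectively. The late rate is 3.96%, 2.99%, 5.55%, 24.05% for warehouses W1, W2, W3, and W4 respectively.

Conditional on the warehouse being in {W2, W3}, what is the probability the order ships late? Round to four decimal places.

0.0476

Let S = {W2, W3}.
P(S) = 0.12 + 0.27 = 0.39.
P(L ∩ S) = 0.0299·0.12 + 0.0555·0.27 = 0.003588 + 0.014985 = 0.018573.
P(L | S) = 0.018573 / 0.39 = 0.047623…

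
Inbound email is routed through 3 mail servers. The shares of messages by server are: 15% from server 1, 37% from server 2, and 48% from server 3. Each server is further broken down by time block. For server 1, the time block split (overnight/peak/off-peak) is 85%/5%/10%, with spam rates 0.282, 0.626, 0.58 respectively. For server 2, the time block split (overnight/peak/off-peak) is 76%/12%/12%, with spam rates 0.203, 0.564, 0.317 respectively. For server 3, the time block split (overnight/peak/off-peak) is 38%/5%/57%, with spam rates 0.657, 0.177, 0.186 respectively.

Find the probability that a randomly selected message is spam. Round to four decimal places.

P(S|1) = 0.85·0.282 + 0.05·0.626 + 0.1·0.58 = 0.2397 + 0.0313 + 0.058 = 0.329
P(S|2) = 0.76·0.203 + 0.12·0.564 + 0.12·0.317 = 0.15428 + 0.06768 + 0.03804 = 0.26
P(S|3) = 0.38·0.657 + 0.05·0.177 + 0.57·0.186 = 0.24966 + 0.00885 + 0.10602 = 0.36453
By total probability over the outer partition,
P(S) = 0.15·0.329 + 0.37·0.26 + 0.48·0.36453
      = 0.04935 + 0.0962 + 0.1749744 = 0.3205244

P(S) ≈ 0.3205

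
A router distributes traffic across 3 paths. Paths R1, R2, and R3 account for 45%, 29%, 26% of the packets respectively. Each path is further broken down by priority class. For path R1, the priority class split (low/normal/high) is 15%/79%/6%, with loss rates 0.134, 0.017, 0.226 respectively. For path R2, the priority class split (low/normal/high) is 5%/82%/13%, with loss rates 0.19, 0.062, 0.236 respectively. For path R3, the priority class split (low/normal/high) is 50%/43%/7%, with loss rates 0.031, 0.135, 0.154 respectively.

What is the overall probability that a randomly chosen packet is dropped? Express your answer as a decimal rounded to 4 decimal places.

0.0695

P(L|R1) = 0.15·0.134 + 0.79·0.017 + 0.06·0.226 = 0.0201 + 0.01343 + 0.01356 = 0.04709
P(L|R2) = 0.05·0.19 + 0.82·0.062 + 0.13·0.236 = 0.0095 + 0.05084 + 0.03068 = 0.09102
P(L|R3) = 0.5·0.031 + 0.43·0.135 + 0.07·0.154 = 0.0155 + 0.05805 + 0.01078 = 0.08433
Then overall,
P(L) = 0.45·0.04709 + 0.29·0.09102 + 0.26·0.08433
      = 0.0211905 + 0.0263958 + 0.0219258 = 0.0695121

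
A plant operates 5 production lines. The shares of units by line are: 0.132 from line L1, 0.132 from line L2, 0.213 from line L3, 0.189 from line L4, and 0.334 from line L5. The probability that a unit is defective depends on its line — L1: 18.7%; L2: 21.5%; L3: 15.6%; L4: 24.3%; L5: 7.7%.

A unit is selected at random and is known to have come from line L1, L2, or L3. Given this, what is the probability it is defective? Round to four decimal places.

P(D|S) ≈ 0.1809

Let S = {L1, L2, L3}.
P(S) = 0.132 + 0.132 + 0.213 = 0.477.
P(D ∩ S) = 0.187·0.132 + 0.215·0.132 + 0.156·0.213 = 0.024684 + 0.02838 + 0.033228 = 0.086292.
P(D | S) = 0.086292 / 0.477 = 0.180906…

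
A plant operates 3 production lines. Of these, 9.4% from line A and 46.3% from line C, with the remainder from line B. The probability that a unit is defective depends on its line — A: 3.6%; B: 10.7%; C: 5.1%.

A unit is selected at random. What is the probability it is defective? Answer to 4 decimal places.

P(B) = 1 − (0.094 + 0.463) = 0.443.
By the law of total probability,
P(D) = P(D|A)·P(A) + P(D|B)·P(B) + P(D|C)·P(C)
      = 0.036·0.094 + 0.107·0.443 + 0.051·0.463
      = 0.003384 + 0.047401 + 0.023613 = 0.074398

0.0744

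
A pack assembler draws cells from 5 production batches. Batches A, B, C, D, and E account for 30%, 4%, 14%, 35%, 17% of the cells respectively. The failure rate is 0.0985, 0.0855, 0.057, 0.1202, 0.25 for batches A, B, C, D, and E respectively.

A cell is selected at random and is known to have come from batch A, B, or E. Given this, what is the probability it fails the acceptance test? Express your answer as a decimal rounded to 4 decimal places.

0.1480

Let S = {A, B, E}.
P(S) = 0.3 + 0.04 + 0.17 = 0.51.
P(F ∩ S) = 0.0985·0.3 + 0.0855·0.04 + 0.25·0.17 = 0.02955 + 0.00342 + 0.0425 = 0.07547.
P(F | S) = 0.07547 / 0.51 = 0.147980…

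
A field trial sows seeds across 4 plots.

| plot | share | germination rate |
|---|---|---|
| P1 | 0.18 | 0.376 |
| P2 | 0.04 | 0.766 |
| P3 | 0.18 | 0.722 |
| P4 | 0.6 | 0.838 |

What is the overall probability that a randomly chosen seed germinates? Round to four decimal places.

By the law of total probability,
P(G) = P(G|P1)·P(P1) + P(G|P2)·P(P2) + P(G|P3)·P(P3) + P(G|P4)·P(P4)
      = 0.376·0.18 + 0.766·0.04 + 0.722·0.18 + 0.838·0.6
      = 0.06768 + 0.03064 + 0.12996 + 0.5028 = 0.73108

P(G) ≈ 0.7311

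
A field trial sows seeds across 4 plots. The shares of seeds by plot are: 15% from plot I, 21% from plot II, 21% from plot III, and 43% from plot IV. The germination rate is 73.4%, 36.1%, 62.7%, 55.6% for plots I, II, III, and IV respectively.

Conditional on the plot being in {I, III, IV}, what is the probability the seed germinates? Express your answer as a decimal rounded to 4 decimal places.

P(G|S) ≈ 0.6087

Let S = {I, III, IV}.
P(S) = 0.15 + 0.21 + 0.43 = 0.79.
P(G ∩ S) = 0.734·0.15 + 0.627·0.21 + 0.556·0.43 = 0.1101 + 0.13167 + 0.23908 = 0.48085.
P(G | S) = 0.48085 / 0.79 = 0.608671…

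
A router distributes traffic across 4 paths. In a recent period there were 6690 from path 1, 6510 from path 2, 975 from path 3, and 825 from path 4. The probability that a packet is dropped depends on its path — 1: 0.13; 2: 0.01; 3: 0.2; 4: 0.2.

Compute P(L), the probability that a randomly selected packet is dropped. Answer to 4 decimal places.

0.0863

Total: 6690 + 6510 + 975 + 825 = 15000.
P(1) = 6690/15000 = 0.446. P(2) = 6510/15000 = 0.434. P(3) = 975/15000 = 0.065. P(4) = 825/15000 = 0.055.
Using total probability over the partition,
P(L) = P(L|1)·P(1) + P(L|2)·P(2) + P(L|3)·P(3) + P(L|4)·P(4)
      = 0.13·0.446 + 0.01·0.434 + 0.2·0.065 + 0.2·0.055
      = 0.05798 + 0.00434 + 0.013 + 0.011 = 0.08632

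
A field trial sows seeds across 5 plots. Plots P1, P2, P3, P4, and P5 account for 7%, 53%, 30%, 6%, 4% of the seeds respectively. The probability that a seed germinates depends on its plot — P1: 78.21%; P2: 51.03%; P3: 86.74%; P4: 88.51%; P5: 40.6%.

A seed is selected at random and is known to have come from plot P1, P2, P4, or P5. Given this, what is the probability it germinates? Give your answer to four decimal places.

Let S = {P1, P2, P4, P5}.
P(S) = 0.07 + 0.53 + 0.06 + 0.04 = 0.7.
P(G ∩ S) = 0.7821·0.07 + 0.5103·0.53 + 0.8851·0.06 + 0.406·0.04 = 0.054747 + 0.270459 + 0.053106 + 0.01624 = 0.394552.
P(G | S) = 0.394552 / 0.7 = 0.563646…

0.5636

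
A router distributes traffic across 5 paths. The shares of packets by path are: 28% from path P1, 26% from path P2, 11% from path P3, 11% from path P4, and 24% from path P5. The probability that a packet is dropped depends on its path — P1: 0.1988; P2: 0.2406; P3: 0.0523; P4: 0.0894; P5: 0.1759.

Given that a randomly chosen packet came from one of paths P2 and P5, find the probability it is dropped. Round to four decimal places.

Let S = {P2, P5}.
P(S) = 0.26 + 0.24 = 0.5.
P(L ∩ S) = 0.2406·0.26 + 0.1759·0.24 = 0.062556 + 0.042216 = 0.104772.
P(L | S) = 0.104772 / 0.5 = 0.209544…

P(L|S) ≈ 0.2095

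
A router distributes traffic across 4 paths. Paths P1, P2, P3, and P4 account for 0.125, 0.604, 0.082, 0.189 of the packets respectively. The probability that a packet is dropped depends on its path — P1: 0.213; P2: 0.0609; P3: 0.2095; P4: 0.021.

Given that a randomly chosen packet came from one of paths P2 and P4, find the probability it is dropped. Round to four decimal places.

P(L|S) ≈ 0.0514

Let S = {P2, P4}.
P(S) = 0.604 + 0.189 = 0.793.
P(L ∩ S) = 0.0609·0.604 + 0.021·0.189 = 0.0367836 + 0.003969 = 0.0407526.
P(L | S) = 0.0407526 / 0.793 = 0.051390…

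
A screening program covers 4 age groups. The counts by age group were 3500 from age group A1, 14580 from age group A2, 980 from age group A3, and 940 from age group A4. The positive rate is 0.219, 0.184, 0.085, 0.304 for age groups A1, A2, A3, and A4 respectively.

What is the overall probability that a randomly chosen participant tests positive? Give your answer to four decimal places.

0.1909

Total: 3500 + 14580 + 980 + 940 = 20000.
P(A1) = 3500/20000 = 0.175. P(A2) = 14580/20000 = 0.729. P(A3) = 980/20000 = 0.049. P(A4) = 940/20000 = 0.047.
Using total probability over the partition,
P(T) = P(T|A1)·P(A1) + P(T|A2)·P(A2) + P(T|A3)·P(A3) + P(T|A4)·P(A4)
      = 0.219·0.175 + 0.184·0.729 + 0.085·0.049 + 0.304·0.047
      = 0.038325 + 0.134136 + 0.004165 + 0.014288 = 0.190914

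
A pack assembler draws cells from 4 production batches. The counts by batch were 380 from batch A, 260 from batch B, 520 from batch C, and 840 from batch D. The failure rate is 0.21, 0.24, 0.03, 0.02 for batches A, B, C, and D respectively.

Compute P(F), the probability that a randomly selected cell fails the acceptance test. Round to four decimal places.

Total: 380 + 260 + 520 + 840 = 2000.
P(A) = 380/2000 = 0.19. P(B) = 260/2000 = 0.13. P(C) = 520/2000 = 0.26. P(D) = 840/2000 = 0.42.
P(F) = P(F|A)·P(A) + P(F|B)·P(B) + P(F|C)·P(C) + P(F|D)·P(D)
      = 0.21·0.19 + 0.24·0.13 + 0.03·0.26 + 0.02·0.42
      = 0.0399 + 0.0312 + 0.0078 + 0.0084 = 0.0873

0.0873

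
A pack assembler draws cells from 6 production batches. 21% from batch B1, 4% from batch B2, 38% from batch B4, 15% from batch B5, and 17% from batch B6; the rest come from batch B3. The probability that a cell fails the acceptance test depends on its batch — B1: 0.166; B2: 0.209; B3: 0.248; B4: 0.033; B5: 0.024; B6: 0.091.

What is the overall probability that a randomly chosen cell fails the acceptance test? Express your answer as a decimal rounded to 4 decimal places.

P(F) ≈ 0.0872

P(B3) = 1 − (0.21 + 0.04 + 0.38 + 0.15 + 0.17) = 0.05.
By the law of total probability,
P(F) = P(F|B1)·P(B1) + P(F|B2)·P(B2) + P(F|B3)·P(B3) + P(F|B4)·P(B4) + P(F|B5)·P(B5) + P(F|B6)·P(B6)
      = 0.166·0.21 + 0.209·0.04 + 0.248·0.05 + 0.033·0.38 + 0.024·0.15 + 0.091·0.17
      = 0.03486 + 0.00836 + 0.0124 + 0.01254 + 0.0036 + 0.01547 = 0.08723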